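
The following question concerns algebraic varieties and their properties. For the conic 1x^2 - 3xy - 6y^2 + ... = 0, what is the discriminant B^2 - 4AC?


The discriminant of a conic Ax^2 + Bxy + Cy^2 + ... = 0 is B^2 - 4AC.
B^2 = (-3)^2 = 9
4AC = 4*1*(-6) = -24
Discriminant = 9 + 24 = 33

33


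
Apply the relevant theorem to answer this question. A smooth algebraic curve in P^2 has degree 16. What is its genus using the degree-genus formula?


Using the genus formula for smooth plane curves:
g = (d-1)(d-2)/2
g = (16-1)(16-2)/2
g = 15*14/2
g = 210/2 = 105

105


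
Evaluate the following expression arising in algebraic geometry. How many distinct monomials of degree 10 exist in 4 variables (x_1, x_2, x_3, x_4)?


The number of degree-10 monomials in 4 variables is C(d+n-1, n-1).
= C(10+4-1, 4-1) = C(13, 3)
= 286

286


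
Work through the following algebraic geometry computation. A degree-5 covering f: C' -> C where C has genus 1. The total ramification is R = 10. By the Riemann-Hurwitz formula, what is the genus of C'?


Riemann-Hurwitz formula: 2g' - 2 = d(2g - 2) + R
Given: d = 5, g = 1, R = 10
2g' - 2 = 5*(2*1 - 2) + 10
2g' - 2 = 5*0 + 10
2g' - 2 = 0 + 10 = 10
2g' = 12
g' = 6

6


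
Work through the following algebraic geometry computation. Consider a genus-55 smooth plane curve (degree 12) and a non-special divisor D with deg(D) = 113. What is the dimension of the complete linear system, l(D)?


First, compute the genus of a smooth plane curve of degree 12:
g = (d-1)(d-2)/2 = (12-1)(12-2)/2 = 55
For a non-special divisor D (i.e., h^1(D) = 0), Riemann-Roch gives:
l(D) = deg(D) - g + 1
Since deg(D) = 113 >= 2g - 1 = 109, D is non-special.
l(D) = 113 - 55 + 1 = 59

59


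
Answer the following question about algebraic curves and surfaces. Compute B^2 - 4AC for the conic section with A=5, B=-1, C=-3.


The discriminant of a conic Ax^2 + Bxy + Cy^2 + ... = 0 is B^2 - 4AC.
B^2 = (-1)^2 = 1
4AC = 4*5*(-3) = -60
Discriminant = 1 + 60 = 61

61


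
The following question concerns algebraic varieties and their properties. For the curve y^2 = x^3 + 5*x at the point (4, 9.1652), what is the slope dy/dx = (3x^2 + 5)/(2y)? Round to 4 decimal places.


Using implicit differentiation of y^2 = x^3 + 5*x:
2y * dy/dx = 3x^2 + 5
dy/dx = (3x^2 + 5)/(2y)
Numerator: 3*4^2 + 5 = 53
Denominator: 2*9.1652 = 18.3304
dy/dx = 53/18.3304 = 2.8914

2.8914


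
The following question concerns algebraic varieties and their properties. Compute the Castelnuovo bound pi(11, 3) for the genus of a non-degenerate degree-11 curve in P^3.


Castelnuovo's bound: write d - 1 = m(r-1) + epsilon with 0 <= epsilon < r-1.
d - 1 = 11 - 1 = 10
r - 1 = 3 - 1 = 2
10 = 5*2 + 0, so m = 5, epsilon = 0
pi(d, r) = m(m-1)(r-1)/2 + m*epsilon
= 5*4*2/2 + 5*0
= 40/2 + 0
= 20 + 0 = 20

20


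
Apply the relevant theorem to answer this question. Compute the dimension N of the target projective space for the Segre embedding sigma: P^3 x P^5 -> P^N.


The Segre embedding maps P^m x P^n into P^N via
all products of coordinates from each factor.
N = (m+1)(n+1) - 1
N = (3+1)(5+1) - 1
N = 4*6 - 1
N = 24 - 1 = 23

23


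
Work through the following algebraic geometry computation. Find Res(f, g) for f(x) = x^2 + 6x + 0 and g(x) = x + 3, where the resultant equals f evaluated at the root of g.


For Res(f, x - c), we evaluate f at x = c.
f(-3) = (-3)^2 + 6*(-3) + 0
= 9 - 18 + 0
= -9 + 0 = -9
Res(f, g) = -9

-9


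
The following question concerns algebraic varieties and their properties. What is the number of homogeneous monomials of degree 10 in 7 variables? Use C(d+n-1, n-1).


The number of degree-10 monomials in 7 variables is C(d+n-1, n-1).
= C(10+7-1, 7-1) = C(16, 6)
= 8008

8008


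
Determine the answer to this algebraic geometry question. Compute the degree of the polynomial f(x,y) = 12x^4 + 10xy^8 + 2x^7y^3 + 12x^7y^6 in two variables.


Examine each term for its total degree (sum of exponents).
  Term '12x^4' has total degree 4+0 = 4.
  Term '10xy^8' has total degree 1+8 = 9.
  Term '2x^7y^3' has total degree 7+3 = 10.
  Term '12x^7y^6' has total degree 7+6 = 13.
The maximum total degree among all terms is 13.

13


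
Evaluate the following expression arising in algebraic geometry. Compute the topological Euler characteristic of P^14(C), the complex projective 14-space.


The complex projective space P^14 has one cell in each even real dimension 0, 2, ..., 28.
The cohomology groups are H^{2k}(P^14) = Z for k = 0,...,14, and 0 otherwise.
Euler characteristic = sum of Betti numbers = 1 per even-dimensional cohomology group.
chi(P^14) = 14 + 1 = 15

15


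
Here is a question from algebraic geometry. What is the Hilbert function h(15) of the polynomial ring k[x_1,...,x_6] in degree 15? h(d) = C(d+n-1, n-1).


The Hilbert function for the polynomial ring in 6 variables is:
h(d) = C(d+n-1, n-1)
h(15) = C(15+6-1, 6-1) = C(20, 5)
= 20! / (5! * 15!)
= 15504

15504


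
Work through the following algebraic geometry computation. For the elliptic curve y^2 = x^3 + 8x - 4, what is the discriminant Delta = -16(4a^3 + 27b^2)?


Compute each component:
4a^3 = 4*8^3 = 4*512 = 2048
27b^2 = 27*(-4)^2 = 27*16 = 432
4a^3 + 27b^2 = 2048 + 432 = 2480
Delta = -16*2480 = -39680

-39680


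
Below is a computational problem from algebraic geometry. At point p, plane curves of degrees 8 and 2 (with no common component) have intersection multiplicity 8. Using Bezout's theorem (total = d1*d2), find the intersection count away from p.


By Bezout's theorem, the total intersection number is d1 * d2.
Total = 8 * 2 = 16
Intersection multiplicity at p = 8
Remaining intersections = 16 - 8 = 8

8


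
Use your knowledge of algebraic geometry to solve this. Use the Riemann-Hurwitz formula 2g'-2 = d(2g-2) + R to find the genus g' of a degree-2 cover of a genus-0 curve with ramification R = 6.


Riemann-Hurwitz formula: 2g' - 2 = d(2g - 2) + R
Given: d = 2, g = 0, R = 6
2g' - 2 = 2*(2*0 - 2) + 6
2g' - 2 = 2*(-2) + 6
2g' - 2 = -4 + 6 = 2
2g' = 4
g' = 2

2


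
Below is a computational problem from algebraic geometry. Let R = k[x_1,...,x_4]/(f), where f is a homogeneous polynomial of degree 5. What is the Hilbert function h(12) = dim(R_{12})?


For R = k[x_1,...,x_n]/(f) with f homogeneous of degree e:
The Hilbert series is (1 - t^e)/(1 - t)^n.
So h(d) = C(d+n-1, n-1) - C(d-e+n-1, n-1) for d >= e.
With n=4, e=5, d=12:
C(12+4-1, 4-1) = C(15, 3) = 455
C(12-5+4-1, 4-1) = C(10, 3) = 120
h(12) = 455 - 120 = 335

335


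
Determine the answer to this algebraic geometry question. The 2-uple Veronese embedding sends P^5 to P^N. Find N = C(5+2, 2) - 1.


The Veronese embedding v_d: P^n -> P^N maps each point to all
degree-d monomials in n+1 homogeneous coordinates.
N = C(n+d, d) - 1
N = C(5+2, 2) - 1
N = C(7, 2) - 1
C(7, 2) = 21
N = 21 - 1 = 20

20


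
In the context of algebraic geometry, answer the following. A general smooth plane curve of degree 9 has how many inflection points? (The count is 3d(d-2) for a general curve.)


For a general smooth plane curve C of degree d, the inflection points are
the intersection of C with its Hessian curve, which has degree 3(d-2).
By Bezout, the total intersection number is d * 3(d-2) = 9 * 21 = 189.
For a general curve every flex is ordinary, so each contributes
multiplicity 1 to C·Hess(C), and the number of distinct inflection
points is 3d(d-2).
Inflection points = 3*9*(9-2) = 3*9*7 = 189

189


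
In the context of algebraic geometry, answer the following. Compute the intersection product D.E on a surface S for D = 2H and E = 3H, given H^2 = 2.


Using bilinearity of the intersection pairing on a surface S:
(aH).(bH) = ab * (H.H)
We have H^2 = 2.
D.E = (2H).(3H) = 2*3*2
= 6*2
= 12

12


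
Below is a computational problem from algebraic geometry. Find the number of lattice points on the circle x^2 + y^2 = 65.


Systematically check integer values of x where x^2 <= 65.
For each valid x, check if 65 - x^2 is a perfect square.
x=1: 65 - 1 = 64, sqrt = 8 (valid)
x=4: 65 - 16 = 49, sqrt = 7 (valid)
x=7: 65 - 49 = 16, sqrt = 4 (valid)
x=8: 65 - 64 = 1, sqrt = 1 (valid)
Total integer solutions found: 16

16


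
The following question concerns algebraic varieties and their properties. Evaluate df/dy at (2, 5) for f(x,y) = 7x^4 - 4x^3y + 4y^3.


df/dy = (-4)*x^3 + 3*4*y^2
At (2,5): (-4)*2^3 + 3*4*5^2
= -32 + 300
= 268

268


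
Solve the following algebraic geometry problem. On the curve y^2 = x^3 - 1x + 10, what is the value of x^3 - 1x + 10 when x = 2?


Compute x^3 - 1x + 10 at x = 2:
x^3 = 2^3 = 8
(-1)*x = (-1)*2 = -2
Sum: 8 - 2 + 10 = 16

16


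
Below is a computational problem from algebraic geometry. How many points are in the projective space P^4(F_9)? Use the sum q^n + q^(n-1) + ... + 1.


P^4(F_9) has (q^(n+1) - 1)/(q - 1) points.
= 9^4 + 9^3 + 9^2 + 9^1 + 9^0
= 6561 + 729 + 81 + 9 + 1
= 7381

7381


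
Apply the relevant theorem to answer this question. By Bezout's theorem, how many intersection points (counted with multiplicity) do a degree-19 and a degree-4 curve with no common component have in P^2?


Bezout's theorem states the intersection count equals the product of degrees.
Intersection count = 19 * 4 = 76

76


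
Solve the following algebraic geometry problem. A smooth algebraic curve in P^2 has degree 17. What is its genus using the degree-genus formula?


Using the genus formula for smooth plane curves:
g = (d-1)(d-2)/2
g = (17-1)(17-2)/2
g = 16*15/2
g = 240/2 = 120

120


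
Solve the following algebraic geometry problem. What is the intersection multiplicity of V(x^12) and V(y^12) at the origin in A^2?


The intersection multiplicity of V(x^a) and V(y^b) at the origin is:
I(O; V(x^12), V(y^12)) = dim_k(k[x,y]/(x^12, y^12))
A basis for k[x,y]/(x^12, y^12) is the set of monomials x^i * y^j
where 0 <= i < 12 and 0 <= j < 12.
The number of such monomials is 12 * 12 = 144

144


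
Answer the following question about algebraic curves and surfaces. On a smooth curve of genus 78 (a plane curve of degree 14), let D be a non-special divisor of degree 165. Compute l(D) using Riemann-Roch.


First, compute the genus of a smooth plane curve of degree 14:
g = (d-1)(d-2)/2 = (14-1)(14-2)/2 = 78
For a non-special divisor D (i.e., h^1(D) = 0), Riemann-Roch gives:
l(D) = deg(D) - g + 1
Since deg(D) = 165 >= 2g - 1 = 155, D is non-special.
l(D) = 165 - 78 + 1 = 88

88


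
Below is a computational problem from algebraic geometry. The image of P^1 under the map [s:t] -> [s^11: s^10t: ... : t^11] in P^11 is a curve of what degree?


The rational normal curve in P^11 is the image of P^1 under the 11-uple Veronese.
A general hyperplane in P^11 pulls back to a degree-11 form on P^1, which has 11 zeros,
so the curve meets a general hyperplane in 11 points. Degree = 11.

11


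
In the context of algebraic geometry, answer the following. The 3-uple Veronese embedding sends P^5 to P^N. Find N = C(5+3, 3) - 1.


The Veronese embedding v_d: P^n -> P^N maps each point to all
degree-d monomials in n+1 homogeneous coordinates.
N = C(n+d, d) - 1
N = C(5+3, 3) - 1
N = C(8, 3) - 1
C(8, 3) = 56
N = 56 - 1 = 55

55


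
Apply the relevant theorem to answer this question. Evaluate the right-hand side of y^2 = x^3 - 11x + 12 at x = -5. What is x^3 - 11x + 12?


Compute x^3 - 11x + 12 at x = -5:
x^3 = (-5)^3 = -125
(-11)*x = (-11)*(-5) = 55
Sum: -125 + 55 + 12 = -58

-58


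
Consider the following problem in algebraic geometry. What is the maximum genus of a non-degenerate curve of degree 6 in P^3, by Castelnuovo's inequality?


Castelnuovo's bound: write d - 1 = m(r-1) + epsilon with 0 <= epsilon < r-1.
d - 1 = 6 - 1 = 5
r - 1 = 3 - 1 = 2
5 = 2*2 + 1, so m = 2, epsilon = 1
pi(d, r) = m(m-1)(r-1)/2 + m*epsilon
= 2*1*2/2 + 2*1
= 4/2 + 2
= 2 + 2 = 4

4


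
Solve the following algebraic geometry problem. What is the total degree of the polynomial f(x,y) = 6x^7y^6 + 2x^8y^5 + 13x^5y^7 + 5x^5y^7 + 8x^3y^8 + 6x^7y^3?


Examine each term for its total degree (sum of exponents).
  Term '6x^7y^6' has total degree 7+6 = 13.
  Term '2x^8y^5' has total degree 8+5 = 13.
  Term '13x^5y^7' has total degree 5+7 = 12.
  Term '5x^5y^7' has total degree 5+7 = 12.
  Term '8x^3y^8' has total degree 3+8 = 11.
  Term '6x^7y^3' has total degree 7+3 = 10.
The maximum total degree among all terms is 13.

13


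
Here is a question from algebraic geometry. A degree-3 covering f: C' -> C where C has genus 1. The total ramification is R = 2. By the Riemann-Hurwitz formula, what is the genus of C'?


Riemann-Hurwitz formula: 2g' - 2 = d(2g - 2) + R
Given: d = 3, g = 1, R = 2
2g' - 2 = 3*(2*1 - 2) + 2
2g' - 2 = 3*0 + 2
2g' - 2 = 0 + 2 = 2
2g' = 4
g' = 2

2


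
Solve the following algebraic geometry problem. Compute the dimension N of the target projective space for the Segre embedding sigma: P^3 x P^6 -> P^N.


The Segre embedding maps P^m x P^n into P^N via
all products of coordinates from each factor.
N = (m+1)(n+1) - 1
N = (3+1)(6+1) - 1
N = 4*7 - 1
N = 28 - 1 = 27

27


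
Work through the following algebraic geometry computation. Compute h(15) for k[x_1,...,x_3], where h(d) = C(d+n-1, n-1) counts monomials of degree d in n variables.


The Hilbert function for the polynomial ring in 3 variables is:
h(d) = C(d+n-1, n-1)
h(15) = C(15+3-1, 3-1) = C(17, 2)
= 17! / (2! * 15!)
= 136

136


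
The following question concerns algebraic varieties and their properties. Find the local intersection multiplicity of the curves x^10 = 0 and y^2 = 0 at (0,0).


The intersection multiplicity of V(x^a) and V(y^b) at the origin is:
I(O; V(x^10), V(y^2)) = dim_k(k[x,y]/(x^10, y^2))
A basis for k[x,y]/(x^10, y^2) is the set of monomials x^i * y^j
where 0 <= i < 10 and 0 <= j < 2.
The number of such monomials is 10 * 2 = 20

20


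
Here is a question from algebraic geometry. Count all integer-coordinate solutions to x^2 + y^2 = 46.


Systematically check integer values of x where x^2 <= 46.
For each valid x, check if 46 - x^2 is a perfect square.
Total integer solutions found: 0

0


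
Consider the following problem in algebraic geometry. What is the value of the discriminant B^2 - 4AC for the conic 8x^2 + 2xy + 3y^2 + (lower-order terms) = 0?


The discriminant of a conic Ax^2 + Bxy + Cy^2 + ... = 0 is B^2 - 4AC.
B^2 = 2^2 = 4
4AC = 4*8*3 = 96
Discriminant = 4 - 96 = -92

-92


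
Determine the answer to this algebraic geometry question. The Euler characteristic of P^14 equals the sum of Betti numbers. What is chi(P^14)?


The complex projective space P^14 has one cell in each even real dimension 0, 2, ..., 28.
The cohomology groups are H^{2k}(P^14) = Z for k = 0,...,14, and 0 otherwise.
Euler characteristic = sum of Betti numbers = 1 per even-dimensional cohomology group.
chi(P^14) = 14 + 1 = 15

15


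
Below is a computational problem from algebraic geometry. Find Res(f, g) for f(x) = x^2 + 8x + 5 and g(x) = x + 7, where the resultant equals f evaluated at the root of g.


For Res(f, x - c), we evaluate f at x = c.
f(-7) = (-7)^2 + 8*(-7) + 5
= 49 - 56 + 5
= -7 + 5 = -2
Res(f, g) = -2

-2


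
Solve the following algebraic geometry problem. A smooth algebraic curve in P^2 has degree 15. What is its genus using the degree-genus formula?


Using the genus formula for smooth plane curves:
g = (d-1)(d-2)/2
g = (15-1)(15-2)/2
g = 14*13/2
g = 182/2 = 91

91


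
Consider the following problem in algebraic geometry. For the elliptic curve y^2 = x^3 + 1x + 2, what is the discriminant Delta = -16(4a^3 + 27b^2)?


Compute each component:
4a^3 = 4*1^3 = 4*1 = 4
27b^2 = 27*2^2 = 27*4 = 108
4a^3 + 27b^2 = 4 + 108 = 112
Delta = -16*112 = -1792

-1792


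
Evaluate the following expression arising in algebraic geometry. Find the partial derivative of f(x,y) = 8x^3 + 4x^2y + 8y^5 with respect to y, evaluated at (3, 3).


df/dy = 4*x^2 + 5*8*y^4
At (3,3): 4*3^2 + 5*8*3^4
= 36 + 3240
= 3276

3276


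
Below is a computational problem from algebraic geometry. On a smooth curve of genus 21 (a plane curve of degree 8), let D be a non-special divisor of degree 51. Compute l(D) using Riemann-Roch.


First, compute the genus of a smooth plane curve of degree 8:
g = (d-1)(d-2)/2 = (8-1)(8-2)/2 = 21
For a non-special divisor D (i.e., h^1(D) = 0), Riemann-Roch gives:
l(D) = deg(D) - g + 1
Since deg(D) = 51 >= 2g - 1 = 41, D is non-special.
l(D) = 51 - 21 + 1 = 31

31


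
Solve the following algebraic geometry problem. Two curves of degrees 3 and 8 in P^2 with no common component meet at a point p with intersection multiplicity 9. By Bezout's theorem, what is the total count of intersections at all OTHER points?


By Bezout's theorem, the total intersection number is d1 * d2.
Total = 3 * 8 = 24
Intersection multiplicity at p = 9
Remaining intersections = 24 - 9 = 15

15


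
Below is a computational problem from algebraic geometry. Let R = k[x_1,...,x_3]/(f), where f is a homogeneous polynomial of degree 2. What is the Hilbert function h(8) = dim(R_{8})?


For R = k[x_1,...,x_n]/(f) with f homogeneous of degree e:
The Hilbert series is (1 - t^e)/(1 - t)^n.
So h(d) = C(d+n-1, n-1) - C(d-e+n-1, n-1) for d >= e.
With n=3, e=2, d=8:
C(8+3-1, 3-1) = C(10, 2) = 45
C(8-2+3-1, 3-1) = C(8, 2) = 28
h(8) = 45 - 28 = 17

17


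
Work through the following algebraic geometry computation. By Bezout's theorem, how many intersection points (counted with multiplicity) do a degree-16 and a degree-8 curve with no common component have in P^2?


Bezout's theorem states the intersection count equals the product of degrees.
Intersection count = 16 * 8 = 128

128


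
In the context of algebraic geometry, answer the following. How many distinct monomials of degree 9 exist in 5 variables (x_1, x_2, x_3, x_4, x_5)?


The number of degree-9 monomials in 5 variables is C(d+n-1, n-1).
= C(9+5-1, 5-1) = C(13, 4)
= 715

715


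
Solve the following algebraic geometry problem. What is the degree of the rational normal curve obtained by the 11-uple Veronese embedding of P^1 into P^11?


The rational normal curve in P^11 is the image of P^1 under the 11-uple Veronese.
A general hyperplane in P^11 pulls back to a degree-11 form on P^1, which has 11 zeros,
so the curve meets a general hyperplane in 11 points. Degree = 11.

11


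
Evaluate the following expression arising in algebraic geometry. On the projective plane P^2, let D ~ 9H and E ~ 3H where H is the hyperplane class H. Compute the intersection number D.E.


Using bilinearity of the intersection pairing on the projective plane P^2:
(aH).(bH) = ab * (H.H)
We have H^2 = 1 (Bezout).
D.E = (9H).(3H) = 9*3*1
= 27*1
= 27

27


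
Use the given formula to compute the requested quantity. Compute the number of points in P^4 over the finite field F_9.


P^4(F_9) has (q^(n+1) - 1)/(q - 1) points.
= 9^4 + 9^3 + 9^2 + 9^1 + 9^0
= 6561 + 729 + 81 + 9 + 1
= 7381

7381


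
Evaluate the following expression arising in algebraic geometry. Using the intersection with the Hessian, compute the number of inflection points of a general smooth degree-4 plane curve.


For a general smooth plane curve C of degree d, the inflection points are
the intersection of C with its Hessian curve, which has degree 3(d-2).
By Bezout, the total intersection number is d * 3(d-2) = 4 * 6 = 24.
For a general curve every flex is ordinary, so each contributes
multiplicity 1 to C·Hess(C), and the number of distinct inflection
points is 3d(d-2).
Inflection points = 3*4*(4-2) = 3*4*2 = 24

24


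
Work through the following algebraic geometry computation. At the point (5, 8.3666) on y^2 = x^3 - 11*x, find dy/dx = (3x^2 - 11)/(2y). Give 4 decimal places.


Using implicit differentiation of y^2 = x^3 - 11*x:
2y * dy/dx = 3x^2 - 11
dy/dx = (3x^2 - 11)/(2y)
Numerator: 3*5^2 - 11 = 64
Denominator: 2*8.3666 = 16.7332
dy/dx = 64/16.7332 = 3.8247

3.8247


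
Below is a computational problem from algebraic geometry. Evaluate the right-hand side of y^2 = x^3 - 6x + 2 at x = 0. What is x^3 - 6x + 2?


Compute x^3 - 6x + 2 at x = 0:
x^3 = 0^3 = 0
(-6)*x = (-6)*0 = 0
Sum: 0 + 0 + 2 = 2

2


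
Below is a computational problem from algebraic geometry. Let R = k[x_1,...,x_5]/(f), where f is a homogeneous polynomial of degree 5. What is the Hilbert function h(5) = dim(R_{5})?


For R = k[x_1,...,x_n]/(f) with f homogeneous of degree e:
The Hilbert series is (1 - t^e)/(1 - t)^n.
So h(d) = C(d+n-1, n-1) - C(d-e+n-1, n-1) for d >= e.
With n=5, e=5, d=5:
C(5+5-1, 5-1) = C(9, 4) = 126
C(5-5+5-1, 5-1) = C(4, 4) = 1
h(5) = 126 - 1 = 125

125


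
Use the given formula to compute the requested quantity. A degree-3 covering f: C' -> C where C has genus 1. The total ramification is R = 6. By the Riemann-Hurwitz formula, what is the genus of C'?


Riemann-Hurwitz formula: 2g' - 2 = d(2g - 2) + R
Given: d = 3, g = 1, R = 6
2g' - 2 = 3*(2*1 - 2) + 6
2g' - 2 = 3*0 + 6
2g' - 2 = 0 + 6 = 6
2g' = 8
g' = 4

4


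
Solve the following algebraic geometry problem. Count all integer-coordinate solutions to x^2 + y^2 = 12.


Systematically check integer values of x where x^2 <= 12.
For each valid x, check if 12 - x^2 is a perfect square.
Total integer solutions found: 0

0


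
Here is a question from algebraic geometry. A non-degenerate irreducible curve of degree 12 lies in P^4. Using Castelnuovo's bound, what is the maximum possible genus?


Castelnuovo's bound: write d - 1 = m(r-1) + epsilon with 0 <= epsilon < r-1.
d - 1 = 12 - 1 = 11
r - 1 = 4 - 1 = 3
11 = 3*3 + 2, so m = 3, epsilon = 2
pi(d, r) = m(m-1)(r-1)/2 + m*epsilon
= 3*2*3/2 + 3*2
= 18/2 + 6
= 9 + 6 = 15

15


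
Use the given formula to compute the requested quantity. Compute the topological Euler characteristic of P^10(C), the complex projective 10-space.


The complex projective space P^10 has one cell in each even real dimension 0, 2, ..., 20.
The cohomology groups are H^{2k}(P^10) = Z for k = 0,...,10, and 0 otherwise.
Euler characteristic = sum of Betti numbers = 1 per even-dimensional cohomology group.
chi(P^10) = 10 + 1 = 11

11


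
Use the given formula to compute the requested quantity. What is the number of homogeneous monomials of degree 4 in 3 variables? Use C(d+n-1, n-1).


The number of degree-4 monomials in 3 variables is C(d+n-1, n-1).
= C(4+3-1, 3-1) = C(6, 2)
= 15

15


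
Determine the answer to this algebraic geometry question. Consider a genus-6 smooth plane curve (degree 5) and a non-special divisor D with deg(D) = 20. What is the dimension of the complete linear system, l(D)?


First, compute the genus of a smooth plane curve of degree 5:
g = (d-1)(d-2)/2 = (5-1)(5-2)/2 = 6
For a non-special divisor D (i.e., h^1(D) = 0), Riemann-Roch gives:
l(D) = deg(D) - g + 1
Since deg(D) = 20 >= 2g - 1 = 11, D is non-special.
l(D) = 20 - 6 + 1 = 15

15


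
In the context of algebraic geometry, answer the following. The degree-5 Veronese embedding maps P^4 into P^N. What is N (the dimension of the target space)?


The Veronese embedding v_d: P^n -> P^N maps each point to all
degree-d monomials in n+1 homogeneous coordinates.
N = C(n+d, d) - 1
N = C(4+5, 5) - 1
N = C(9, 5) - 1
C(9, 5) = 126
N = 126 - 1 = 125

125


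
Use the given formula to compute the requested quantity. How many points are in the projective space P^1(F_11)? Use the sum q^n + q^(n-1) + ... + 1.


P^1(F_11) has (q^(n+1) - 1)/(q - 1) points.
= 11^1 + 11^0
= 11 + 1
= 12

12


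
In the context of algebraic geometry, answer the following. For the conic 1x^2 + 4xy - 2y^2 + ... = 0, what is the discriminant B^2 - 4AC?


The discriminant of a conic Ax^2 + Bxy + Cy^2 + ... = 0 is B^2 - 4AC.
B^2 = 4^2 = 16
4AC = 4*1*(-2) = -8
Discriminant = 16 + 8 = 24

24


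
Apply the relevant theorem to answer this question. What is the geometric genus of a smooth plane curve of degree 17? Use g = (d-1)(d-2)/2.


Using the genus formula for smooth plane curves:
g = (d-1)(d-2)/2
g = (17-1)(17-2)/2
g = 16*15/2
g = 240/2 = 120

120


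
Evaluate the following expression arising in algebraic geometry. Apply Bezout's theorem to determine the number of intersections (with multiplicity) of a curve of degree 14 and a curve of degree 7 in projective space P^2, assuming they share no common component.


Bezout's theorem states the intersection count equals the product of degrees.
Intersection count = 14 * 7 = 98

98


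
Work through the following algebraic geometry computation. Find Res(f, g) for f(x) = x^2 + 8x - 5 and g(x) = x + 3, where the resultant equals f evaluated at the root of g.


For Res(f, x - c), we evaluate f at x = c.
f(-3) = (-3)^2 + 8*(-3) - 5
= 9 - 24 - 5
= -15 - 5 = -20
Res(f, g) = -20

-20


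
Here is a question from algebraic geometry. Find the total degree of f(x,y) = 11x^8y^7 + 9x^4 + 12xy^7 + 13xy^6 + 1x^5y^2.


Examine each term for its total degree (sum of exponents).
  Term '11x^8y^7' has total degree 8+7 = 15.
  Term '9x^4' has total degree 4+0 = 4.
  Term '12xy^7' has total degree 1+7 = 8.
  Term '13xy^6' has total degree 1+6 = 7.
  Term '1x^5y^2' has total degree 5+2 = 7.
The maximum total degree among all terms is 15.

15


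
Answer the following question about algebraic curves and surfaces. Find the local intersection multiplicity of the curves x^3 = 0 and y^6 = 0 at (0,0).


The intersection multiplicity of V(x^a) and V(y^b) at the origin is:
I(O; V(x^3), V(y^6)) = dim_k(k[x,y]/(x^3, y^6))
A basis for k[x,y]/(x^3, y^6) is the set of monomials x^i * y^j
where 0 <= i < 3 and 0 <= j < 6.
The number of such monomials is 3 * 6 = 18

18


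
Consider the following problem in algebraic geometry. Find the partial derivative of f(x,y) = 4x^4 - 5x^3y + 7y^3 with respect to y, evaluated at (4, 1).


df/dy = (-5)*x^3 + 3*7*y^2
At (4,1): (-5)*4^3 + 3*7*1^2
= -320 + 21
= -299

-299


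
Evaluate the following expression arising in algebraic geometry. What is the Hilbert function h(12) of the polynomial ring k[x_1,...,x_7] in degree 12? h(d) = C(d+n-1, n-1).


The Hilbert function for the polynomial ring in 7 variables is:
h(d) = C(d+n-1, n-1)
h(12) = C(12+7-1, 7-1) = C(18, 6)
= 18! / (6! * 12!)
= 18564

18564


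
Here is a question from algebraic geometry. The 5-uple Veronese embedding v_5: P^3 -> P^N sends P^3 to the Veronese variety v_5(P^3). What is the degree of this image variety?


The Veronese variety v_5(P^3) has degree d^r.
d^r = 5^3 = 125

125


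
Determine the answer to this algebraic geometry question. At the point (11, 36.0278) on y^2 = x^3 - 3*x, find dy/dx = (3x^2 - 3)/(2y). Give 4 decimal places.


Using implicit differentiation of y^2 = x^3 - 3*x:
2y * dy/dx = 3x^2 - 3
dy/dx = (3x^2 - 3)/(2y)
Numerator: 3*11^2 - 3 = 360
Denominator: 2*36.0278 = 72.0556
dy/dx = 360/72.0556 = 4.9961

4.9961


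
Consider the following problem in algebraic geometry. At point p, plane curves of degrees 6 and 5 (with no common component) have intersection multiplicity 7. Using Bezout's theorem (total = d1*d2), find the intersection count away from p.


By Bezout's theorem, the total intersection number is d1 * d2.
Total = 6 * 5 = 30
Intersection multiplicity at p = 7
Remaining intersections = 30 - 7 = 23

23


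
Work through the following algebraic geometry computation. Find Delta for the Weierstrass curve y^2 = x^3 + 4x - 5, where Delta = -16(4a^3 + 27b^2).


Compute each component:
4a^3 = 4*4^3 = 4*64 = 256
27b^2 = 27*(-5)^2 = 27*25 = 675
4a^3 + 27b^2 = 256 + 675 = 931
Delta = -16*931 = -14896

-14896


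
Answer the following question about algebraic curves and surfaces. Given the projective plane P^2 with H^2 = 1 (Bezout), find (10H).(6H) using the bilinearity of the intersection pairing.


Using bilinearity of the intersection pairing on the projective plane P^2:
(aH).(bH) = ab * (H.H)
We have H^2 = 1 (Bezout).
D.E = (10H).(6H) = 10*6*1
= 60*1
= 60

60


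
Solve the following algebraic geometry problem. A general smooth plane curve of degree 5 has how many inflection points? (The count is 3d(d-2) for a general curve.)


For a general smooth plane curve C of degree d, the inflection points are
the intersection of C with its Hessian curve, which has degree 3(d-2).
By Bezout, the total intersection number is d * 3(d-2) = 5 * 9 = 45.
For a general curve every flex is ordinary, so each contributes
multiplicity 1 to C·Hess(C), and the number of distinct inflection
points is 3d(d-2).
Inflection points = 3*5*(5-2) = 3*5*3 = 45

45


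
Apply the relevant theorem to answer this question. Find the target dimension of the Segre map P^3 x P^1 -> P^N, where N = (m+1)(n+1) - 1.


The Segre embedding maps P^m x P^n into P^N via
all products of coordinates from each factor.
N = (m+1)(n+1) - 1
N = (3+1)(1+1) - 1
N = 4*2 - 1
N = 8 - 1 = 7

7


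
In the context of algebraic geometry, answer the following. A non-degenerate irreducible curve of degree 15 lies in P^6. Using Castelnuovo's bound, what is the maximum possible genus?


Castelnuovo's bound: write d - 1 = m(r-1) + epsilon with 0 <= epsilon < r-1.
d - 1 = 15 - 1 = 14
r - 1 = 6 - 1 = 5
14 = 2*5 + 4, so m = 2, epsilon = 4
pi(d, r) = m(m-1)(r-1)/2 + m*epsilon
= 2*1*5/2 + 2*4
= 10/2 + 8
= 5 + 8 = 13

13


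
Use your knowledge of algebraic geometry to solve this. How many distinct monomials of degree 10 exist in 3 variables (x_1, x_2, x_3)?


The number of degree-10 monomials in 3 variables is C(d+n-1, n-1).
= C(10+3-1, 3-1) = C(12, 2)
= 66

66


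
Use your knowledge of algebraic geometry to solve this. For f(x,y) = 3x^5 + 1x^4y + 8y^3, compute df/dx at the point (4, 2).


df/dx = 5*3*x^4 + 4*1*x^3*y
At (4,2): 5*3*4^4 + 4*1*4^3*2
= 3840 + 512
= 4352

4352


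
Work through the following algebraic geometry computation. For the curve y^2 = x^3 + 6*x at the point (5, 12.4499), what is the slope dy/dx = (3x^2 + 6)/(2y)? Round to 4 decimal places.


Using implicit differentiation of y^2 = x^3 + 6*x:
2y * dy/dx = 3x^2 + 6
dy/dx = (3x^2 + 6)/(2y)
Numerator: 3*5^2 + 6 = 81
Denominator: 2*12.4499 = 24.8998
dy/dx = 81/24.8998 = 3.2530

3.2530


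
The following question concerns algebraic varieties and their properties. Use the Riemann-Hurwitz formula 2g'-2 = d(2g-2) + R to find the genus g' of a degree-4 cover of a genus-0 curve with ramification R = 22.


Riemann-Hurwitz formula: 2g' - 2 = d(2g - 2) + R
Given: d = 4, g = 0, R = 22
2g' - 2 = 4*(2*0 - 2) + 22
2g' - 2 = 4*(-2) + 22
2g' - 2 = -8 + 22 = 14
2g' = 16
g' = 8

8


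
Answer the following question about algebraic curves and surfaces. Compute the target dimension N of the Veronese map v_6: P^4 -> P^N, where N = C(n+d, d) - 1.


The Veronese embedding v_d: P^n -> P^N maps each point to all
degree-d monomials in n+1 homogeneous coordinates.
N = C(n+d, d) - 1
N = C(4+6, 6) - 1
N = C(10, 6) - 1
C(10, 6) = 210
N = 210 - 1 = 209

209


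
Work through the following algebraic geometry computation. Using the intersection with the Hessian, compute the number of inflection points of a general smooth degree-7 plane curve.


For a general smooth plane curve C of degree d, the inflection points are
the intersection of C with its Hessian curve, which has degree 3(d-2).
By Bezout, the total intersection number is d * 3(d-2) = 7 * 15 = 105.
For a general curve every flex is ordinary, so each contributes
multiplicity 1 to C·Hess(C), and the number of distinct inflection
points is 3d(d-2).
Inflection points = 3*7*(7-2) = 3*7*5 = 105

105


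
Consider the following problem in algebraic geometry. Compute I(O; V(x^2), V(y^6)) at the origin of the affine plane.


The intersection multiplicity of V(x^a) and V(y^b) at the origin is:
I(O; V(x^2), V(y^6)) = dim_k(k[x,y]/(x^2, y^6))
A basis for k[x,y]/(x^2, y^6) is the set of monomials x^i * y^j
where 0 <= i < 2 and 0 <= j < 6.
The number of such monomials is 2 * 6 = 12

12


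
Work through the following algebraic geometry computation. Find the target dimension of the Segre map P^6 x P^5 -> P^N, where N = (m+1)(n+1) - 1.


The Segre embedding maps P^m x P^n into P^N via
all products of coordinates from each factor.
N = (m+1)(n+1) - 1
N = (6+1)(5+1) - 1
N = 7*6 - 1
N = 42 - 1 = 41

41


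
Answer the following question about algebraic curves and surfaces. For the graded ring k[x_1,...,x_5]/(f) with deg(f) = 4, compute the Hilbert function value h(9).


For R = k[x_1,...,x_n]/(f) with f homogeneous of degree e:
The Hilbert series is (1 - t^e)/(1 - t)^n.
So h(d) = C(d+n-1, n-1) - C(d-e+n-1, n-1) for d >= e.
With n=5, e=4, d=9:
C(9+5-1, 5-1) = C(13, 4) = 715
C(9-4+5-1, 5-1) = C(9, 4) = 126
h(9) = 715 - 126 = 589

589


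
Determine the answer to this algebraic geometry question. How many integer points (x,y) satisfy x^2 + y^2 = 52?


Systematically check integer values of x where x^2 <= 52.
For each valid x, check if 52 - x^2 is a perfect square.
x=4: 52 - 16 = 36, sqrt = 6 (valid)
x=6: 52 - 36 = 16, sqrt = 4 (valid)
Total integer solutions found: 8

8


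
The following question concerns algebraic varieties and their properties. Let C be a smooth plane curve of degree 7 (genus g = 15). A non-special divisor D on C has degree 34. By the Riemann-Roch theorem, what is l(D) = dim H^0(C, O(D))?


First, compute the genus of a smooth plane curve of degree 7:
g = (d-1)(d-2)/2 = (7-1)(7-2)/2 = 15
For a non-special divisor D (i.e., h^1(D) = 0), Riemann-Roch gives:
l(D) = deg(D) - g + 1
Since deg(D) = 34 >= 2g - 1 = 29, D is non-special.
l(D) = 34 - 15 + 1 = 20

20


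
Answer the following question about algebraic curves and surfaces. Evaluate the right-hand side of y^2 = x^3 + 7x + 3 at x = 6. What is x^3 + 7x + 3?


Compute x^3 + 7x + 3 at x = 6:
x^3 = 6^3 = 216
7*x = 7*6 = 42
Sum: 216 + 42 + 3 = 261

261


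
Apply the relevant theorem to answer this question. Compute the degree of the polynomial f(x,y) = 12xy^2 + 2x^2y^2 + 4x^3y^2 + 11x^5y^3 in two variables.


Examine each term for its total degree (sum of exponents).
  Term '12xy^2' has total degree 1+2 = 3.
  Term '2x^2y^2' has total degree 2+2 = 4.
  Term '4x^3y^2' has total degree 3+2 = 5.
  Term '11x^5y^3' has total degree 5+3 = 8.
The maximum total degree among all terms is 8.

8


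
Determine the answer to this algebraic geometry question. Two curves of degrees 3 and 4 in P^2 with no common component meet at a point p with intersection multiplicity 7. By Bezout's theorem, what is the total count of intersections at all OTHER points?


By Bezout's theorem, the total intersection number is d1 * d2.
Total = 3 * 4 = 12
Intersection multiplicity at p = 7
Remaining intersections = 12 - 7 = 5

5


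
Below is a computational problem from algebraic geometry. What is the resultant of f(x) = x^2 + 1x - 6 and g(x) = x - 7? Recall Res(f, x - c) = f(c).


For Res(f, x - c), we evaluate f at x = c.
f(7) = 7^2 + 1*7 - 6
= 49 + 7 - 6
= 56 - 6 = 50
Res(f, g) = 50

50


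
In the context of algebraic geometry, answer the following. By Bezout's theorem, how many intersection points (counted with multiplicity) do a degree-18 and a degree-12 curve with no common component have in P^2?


Bezout's theorem states the intersection count equals the product of degrees.
Intersection count = 18 * 12 = 216

216


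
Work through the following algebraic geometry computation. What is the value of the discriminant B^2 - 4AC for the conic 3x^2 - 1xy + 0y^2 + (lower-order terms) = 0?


The discriminant of a conic Ax^2 + Bxy + Cy^2 + ... = 0 is B^2 - 4AC.
B^2 = (-1)^2 = 1
4AC = 4*3*0 = 0
Discriminant = 1 + 0 = 1

1


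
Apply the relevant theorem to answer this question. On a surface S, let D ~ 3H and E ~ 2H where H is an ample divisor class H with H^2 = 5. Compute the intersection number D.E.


Using bilinearity of the intersection pairing on a surface S:
(aH).(bH) = ab * (H.H)
We have H^2 = 5.
D.E = (3H).(2H) = 3*2*5
= 6*5
= 30

30


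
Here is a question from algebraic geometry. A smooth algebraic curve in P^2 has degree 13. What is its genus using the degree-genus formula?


Using the genus formula for smooth plane curves:
g = (d-1)(d-2)/2
g = (13-1)(13-2)/2
g = 12*11/2
g = 132/2 = 66

66


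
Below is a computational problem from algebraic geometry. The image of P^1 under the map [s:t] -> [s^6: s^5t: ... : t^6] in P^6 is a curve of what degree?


The rational normal curve in P^6 is the image of P^1 under the 6-uple Veronese.
A general hyperplane in P^6 pulls back to a degree-6 form on P^1, which has 6 zeros,
so the curve meets a general hyperplane in 6 points. Degree = 6.

6


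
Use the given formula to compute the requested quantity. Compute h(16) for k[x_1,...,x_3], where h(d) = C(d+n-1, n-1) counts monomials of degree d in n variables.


The Hilbert function for the polynomial ring in 3 variables is:
h(d) = C(d+n-1, n-1)
h(16) = C(16+3-1, 3-1) = C(18, 2)
= 18! / (2! * 16!)
= 153

153


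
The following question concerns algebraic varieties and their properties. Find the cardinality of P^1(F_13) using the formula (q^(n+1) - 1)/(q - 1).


P^1(F_13) has (q^(n+1) - 1)/(q - 1) points.
= 13^1 + 13^0
= 13 + 1
= 14

14


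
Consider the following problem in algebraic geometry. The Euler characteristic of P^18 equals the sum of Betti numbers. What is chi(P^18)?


The complex projective space P^18 has one cell in each even real dimension 0, 2, ..., 36.
The cohomology groups are H^{2k}(P^18) = Z for k = 0,...,18, and 0 otherwise.
Euler characteristic = sum of Betti numbers = 1 per even-dimensional cohomology group.
chi(P^18) = 18 + 1 = 19

19


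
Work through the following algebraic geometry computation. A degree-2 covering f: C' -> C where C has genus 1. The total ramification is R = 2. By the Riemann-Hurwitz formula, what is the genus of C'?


Riemann-Hurwitz formula: 2g' - 2 = d(2g - 2) + R
Given: d = 2, g = 1, R = 2
2g' - 2 = 2*(2*1 - 2) + 2
2g' - 2 = 2*0 + 2
2g' - 2 = 0 + 2 = 2
2g' = 4
g' = 2

2


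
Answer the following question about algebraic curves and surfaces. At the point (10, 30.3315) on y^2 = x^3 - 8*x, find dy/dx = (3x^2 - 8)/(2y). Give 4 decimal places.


Using implicit differentiation of y^2 = x^3 - 8*x:
2y * dy/dx = 3x^2 - 8
dy/dx = (3x^2 - 8)/(2y)
Numerator: 3*10^2 - 8 = 292
Denominator: 2*30.3315 = 60.663
dy/dx = 292/60.663 = 4.8135

4.8135


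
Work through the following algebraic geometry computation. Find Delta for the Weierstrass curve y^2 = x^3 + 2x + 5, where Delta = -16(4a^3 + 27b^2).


Compute each component:
4a^3 = 4*2^3 = 4*8 = 32
27b^2 = 27*5^2 = 27*25 = 675
4a^3 + 27b^2 = 32 + 675 = 707
Delta = -16*707 = -11312

-11312


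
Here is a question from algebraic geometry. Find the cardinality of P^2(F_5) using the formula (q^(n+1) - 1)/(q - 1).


P^2(F_5) has (q^(n+1) - 1)/(q - 1) points.
= 5^2 + 5^1 + 5^0
= 25 + 5 + 1
= 31

31


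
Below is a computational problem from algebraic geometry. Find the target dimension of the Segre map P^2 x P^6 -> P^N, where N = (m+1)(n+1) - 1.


The Segre embedding maps P^m x P^n into P^N via
all products of coordinates from each factor.
N = (m+1)(n+1) - 1
N = (2+1)(6+1) - 1
N = 3*7 - 1
N = 21 - 1 = 20

20


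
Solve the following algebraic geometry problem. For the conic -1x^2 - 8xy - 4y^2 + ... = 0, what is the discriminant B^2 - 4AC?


The discriminant of a conic Ax^2 + Bxy + Cy^2 + ... = 0 is B^2 - 4AC.
B^2 = (-8)^2 = 64
4AC = 4*(-1)*(-4) = 16
Discriminant = 64 - 16 = 48

48


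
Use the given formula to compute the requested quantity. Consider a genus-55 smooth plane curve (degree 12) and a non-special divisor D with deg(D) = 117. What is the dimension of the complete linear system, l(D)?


First, compute the genus of a smooth plane curve of degree 12:
g = (d-1)(d-2)/2 = (12-1)(12-2)/2 = 55
For a non-special divisor D (i.e., h^1(D) = 0), Riemann-Roch gives:
l(D) = deg(D) - g + 1
Since deg(D) = 117 >= 2g - 1 = 109, D is non-special.
l(D) = 117 - 55 + 1 = 63

63


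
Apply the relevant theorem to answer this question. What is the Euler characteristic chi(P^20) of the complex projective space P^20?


The complex projective space P^20 has one cell in each even real dimension 0, 2, ..., 40.
The cohomology groups are H^{2k}(P^20) = Z for k = 0,...,20, and 0 otherwise.
Euler characteristic = sum of Betti numbers = 1 per even-dimensional cohomology group.
chi(P^20) = 20 + 1 = 21

21
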